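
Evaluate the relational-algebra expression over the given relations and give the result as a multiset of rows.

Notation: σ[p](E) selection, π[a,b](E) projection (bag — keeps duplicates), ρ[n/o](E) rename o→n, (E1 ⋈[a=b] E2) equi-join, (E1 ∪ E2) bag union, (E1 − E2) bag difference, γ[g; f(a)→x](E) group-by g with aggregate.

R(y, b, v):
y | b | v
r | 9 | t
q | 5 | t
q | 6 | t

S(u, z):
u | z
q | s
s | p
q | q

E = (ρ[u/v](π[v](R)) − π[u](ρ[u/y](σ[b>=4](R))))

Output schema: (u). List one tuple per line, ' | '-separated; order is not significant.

Stepwise |·|:
  R → 3
  π[v](R) → 3
  ρ[u/v](π[v](R)) → 3
  R → 3
  σ[b>=4](R) → 3
  ρ[u/y](σ[b>=4](R)) → 3
  π[u](ρ[u/y](σ[b>=4](R))) → 3
  (ρ[u/v](π[v](R)) − π[u](ρ[u/y](σ[b>=4](R)))) → 3

== RESULT ==
u
t
t
t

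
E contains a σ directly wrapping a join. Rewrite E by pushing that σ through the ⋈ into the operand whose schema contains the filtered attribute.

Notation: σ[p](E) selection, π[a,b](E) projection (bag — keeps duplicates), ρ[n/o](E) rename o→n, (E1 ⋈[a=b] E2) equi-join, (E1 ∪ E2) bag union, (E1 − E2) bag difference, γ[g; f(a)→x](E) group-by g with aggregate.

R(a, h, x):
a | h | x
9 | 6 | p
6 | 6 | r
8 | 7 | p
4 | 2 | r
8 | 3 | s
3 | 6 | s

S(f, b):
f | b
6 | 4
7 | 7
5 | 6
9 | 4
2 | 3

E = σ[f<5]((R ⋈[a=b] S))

σ filters on f, owned by the right side.
E' = (R ⋈[a=b] σ[f<5](S))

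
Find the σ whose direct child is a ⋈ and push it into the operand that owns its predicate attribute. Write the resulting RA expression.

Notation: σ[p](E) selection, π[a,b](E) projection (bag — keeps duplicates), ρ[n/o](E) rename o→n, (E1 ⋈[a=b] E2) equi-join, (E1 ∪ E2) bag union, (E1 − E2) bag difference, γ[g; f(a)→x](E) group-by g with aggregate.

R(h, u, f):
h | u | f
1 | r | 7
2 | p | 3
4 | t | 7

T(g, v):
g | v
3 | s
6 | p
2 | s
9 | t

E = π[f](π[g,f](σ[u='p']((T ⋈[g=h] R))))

σ filters on u, owned by the right side.
E' = π[f](π[g,f]((T ⋈[g=h] σ[u='p'](R))))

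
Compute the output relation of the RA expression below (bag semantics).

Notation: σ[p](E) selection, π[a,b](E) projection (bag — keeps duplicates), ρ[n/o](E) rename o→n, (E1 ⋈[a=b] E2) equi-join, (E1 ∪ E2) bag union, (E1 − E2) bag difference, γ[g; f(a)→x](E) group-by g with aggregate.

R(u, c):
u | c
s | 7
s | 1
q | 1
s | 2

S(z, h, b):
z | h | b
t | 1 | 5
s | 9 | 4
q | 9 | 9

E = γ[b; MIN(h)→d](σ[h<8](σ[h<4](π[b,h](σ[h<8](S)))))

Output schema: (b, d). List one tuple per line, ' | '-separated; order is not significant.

Per-node cardinality:
  S → 3
  σ[h<8](S) → 1
  π[b,h](σ[h<8](S)) → 1
  σ[h<4](π[b,h](σ[h<8](S))) → 1
  σ[h<8](σ[h<4](π[b,h](σ[h<8](S)))) → 1
  γ[b; MIN(h)→d](σ[h<8](σ[h<4](π[b,h](σ[h<8](S))))) → 1

== RESULT ==
b | d
5 | 1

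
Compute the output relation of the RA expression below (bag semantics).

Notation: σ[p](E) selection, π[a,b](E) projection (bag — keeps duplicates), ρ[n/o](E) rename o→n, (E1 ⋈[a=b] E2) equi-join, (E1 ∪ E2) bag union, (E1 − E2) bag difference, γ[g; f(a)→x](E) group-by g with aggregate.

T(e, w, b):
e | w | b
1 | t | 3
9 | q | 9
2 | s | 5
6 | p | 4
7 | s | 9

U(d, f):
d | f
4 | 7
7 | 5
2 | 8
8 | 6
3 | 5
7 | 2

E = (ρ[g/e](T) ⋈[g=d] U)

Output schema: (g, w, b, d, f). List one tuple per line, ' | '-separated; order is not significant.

Subexpression sizes:
  T → 5
  ρ[g/e](T) → 5
  U → 6
  (ρ[g/e](T) ⋈[g=d] U) → 3

== RESULT ==
g | w | b | d | f
2 | s | 5 | 2 | 8
7 | s | 9 | 7 | 2
7 | s | 9 | 7 | 5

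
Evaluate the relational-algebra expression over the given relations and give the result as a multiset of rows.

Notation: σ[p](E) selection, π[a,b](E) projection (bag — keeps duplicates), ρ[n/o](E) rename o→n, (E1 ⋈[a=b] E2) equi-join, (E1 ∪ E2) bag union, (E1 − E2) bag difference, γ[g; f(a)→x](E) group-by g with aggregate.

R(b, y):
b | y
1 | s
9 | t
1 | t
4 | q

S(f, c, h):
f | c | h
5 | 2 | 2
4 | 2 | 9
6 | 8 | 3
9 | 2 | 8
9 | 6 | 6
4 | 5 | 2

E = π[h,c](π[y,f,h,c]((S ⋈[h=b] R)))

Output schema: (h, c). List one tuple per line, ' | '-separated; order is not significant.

Subexpression sizes:
  S → 6
  R → 4
  (S ⋈[h=b] R) → 1
  π[y,f,h,c]((S ⋈[h=b] R)) → 1
  π[h,c](π[y,f,h,c]((S ⋈[h=b] R))) → 1

== RESULT ==
h | c
9 | 2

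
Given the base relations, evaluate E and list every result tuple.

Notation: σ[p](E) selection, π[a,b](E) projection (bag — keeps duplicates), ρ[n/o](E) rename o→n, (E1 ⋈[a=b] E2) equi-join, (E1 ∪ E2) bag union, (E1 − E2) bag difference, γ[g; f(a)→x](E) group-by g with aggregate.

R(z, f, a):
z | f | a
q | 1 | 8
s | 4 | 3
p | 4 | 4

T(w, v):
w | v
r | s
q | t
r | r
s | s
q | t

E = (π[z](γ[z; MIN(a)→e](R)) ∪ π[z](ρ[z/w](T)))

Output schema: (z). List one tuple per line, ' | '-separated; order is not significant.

Row counts bottom-up:
  R → 3
  γ[z; MIN(a)→e](R) → 3
  π[z](γ[z; MIN(a)→e](R)) → 3
  T → 5
  ρ[z/w](T) → 5
  π[z](ρ[z/w](T)) → 5
  (π[z](γ[z; MIN(a)→e](R)) ∪ π[z](ρ[z/w](T))) → 8

== RESULT ==
z
p
q
q
q
r
r
s
s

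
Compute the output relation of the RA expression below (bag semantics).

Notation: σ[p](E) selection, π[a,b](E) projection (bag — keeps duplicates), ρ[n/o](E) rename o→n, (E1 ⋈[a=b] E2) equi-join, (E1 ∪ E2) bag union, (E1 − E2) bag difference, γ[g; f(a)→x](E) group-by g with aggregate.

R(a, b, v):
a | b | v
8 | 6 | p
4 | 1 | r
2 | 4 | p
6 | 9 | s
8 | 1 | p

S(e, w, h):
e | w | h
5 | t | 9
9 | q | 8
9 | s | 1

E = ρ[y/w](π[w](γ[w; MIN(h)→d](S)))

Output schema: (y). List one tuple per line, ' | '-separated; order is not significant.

Subexpression sizes:
  S → 3
  γ[w; MIN(h)→d](S) → 3
  π[w](γ[w; MIN(h)→d](S)) → 3
  ρ[y/w](π[w](γ[w; MIN(h)→d](S))) → 3

== RESULT ==
y
q
s
t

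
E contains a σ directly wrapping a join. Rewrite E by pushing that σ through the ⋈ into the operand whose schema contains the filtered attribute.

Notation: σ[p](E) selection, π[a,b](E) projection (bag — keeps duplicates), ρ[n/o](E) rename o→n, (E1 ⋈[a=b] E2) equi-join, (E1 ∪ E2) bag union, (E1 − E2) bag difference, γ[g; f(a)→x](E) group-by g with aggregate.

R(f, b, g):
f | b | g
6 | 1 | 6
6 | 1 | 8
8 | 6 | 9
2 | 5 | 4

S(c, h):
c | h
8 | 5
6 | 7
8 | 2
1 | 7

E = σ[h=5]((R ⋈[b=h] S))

σ filters on h, owned by the right side.
E' = (R ⋈[b=h] σ[h=5](S))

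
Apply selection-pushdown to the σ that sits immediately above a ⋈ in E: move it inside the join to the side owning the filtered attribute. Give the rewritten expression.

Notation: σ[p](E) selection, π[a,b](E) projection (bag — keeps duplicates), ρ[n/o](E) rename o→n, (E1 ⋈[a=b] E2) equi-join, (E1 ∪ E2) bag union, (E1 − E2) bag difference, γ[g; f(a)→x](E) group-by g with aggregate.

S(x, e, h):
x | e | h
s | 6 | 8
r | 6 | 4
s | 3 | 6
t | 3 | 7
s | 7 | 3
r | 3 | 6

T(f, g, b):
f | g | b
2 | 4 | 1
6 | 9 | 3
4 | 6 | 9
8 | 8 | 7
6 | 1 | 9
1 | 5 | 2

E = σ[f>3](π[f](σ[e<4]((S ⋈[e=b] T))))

σ filters on e, owned by the left side.
E' = σ[f>3](π[f]((σ[e<4](S) ⋈[e=b] T)))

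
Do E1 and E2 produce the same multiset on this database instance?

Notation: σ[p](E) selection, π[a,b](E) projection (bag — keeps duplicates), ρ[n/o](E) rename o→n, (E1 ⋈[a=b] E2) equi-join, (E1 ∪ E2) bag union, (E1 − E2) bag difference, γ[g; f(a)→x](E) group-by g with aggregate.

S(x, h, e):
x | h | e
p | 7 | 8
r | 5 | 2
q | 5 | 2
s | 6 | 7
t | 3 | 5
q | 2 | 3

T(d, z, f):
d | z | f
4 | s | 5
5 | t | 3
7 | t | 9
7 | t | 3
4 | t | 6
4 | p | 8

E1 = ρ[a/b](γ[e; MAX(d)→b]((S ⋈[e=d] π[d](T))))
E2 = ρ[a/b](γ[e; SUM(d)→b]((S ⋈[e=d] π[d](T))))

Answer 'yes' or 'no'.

E1 stepwise |·|:
  S → 6
  T → 6
  π[d](T) → 6
  (S ⋈[e=d] π[d](T)) → 3
  γ[e; MAX(d)→b]((S ⋈[e=d] π[d](T))) → 2
  ρ[a/b](γ[e; MAX(d)→b]((S ⋈[e=d] π[d](T)))) → 2
E2 stepwise |·|:
  S → 6
  T → 6
  π[d](T) → 6
  (S ⋈[e=d] π[d](T)) → 3
  γ[e; SUM(d)→b]((S ⋈[e=d] π[d](T))) → 2
  ρ[a/b](γ[e; SUM(d)→b]((S ⋈[e=d] π[d](T)))) → 2

E1 result:
e | a
5 | 5
7 | 7
E2 result:
e | a
5 | 5
7 | 14
Witness: (7, 7) appears 1× in E1 but 0× in E2.

no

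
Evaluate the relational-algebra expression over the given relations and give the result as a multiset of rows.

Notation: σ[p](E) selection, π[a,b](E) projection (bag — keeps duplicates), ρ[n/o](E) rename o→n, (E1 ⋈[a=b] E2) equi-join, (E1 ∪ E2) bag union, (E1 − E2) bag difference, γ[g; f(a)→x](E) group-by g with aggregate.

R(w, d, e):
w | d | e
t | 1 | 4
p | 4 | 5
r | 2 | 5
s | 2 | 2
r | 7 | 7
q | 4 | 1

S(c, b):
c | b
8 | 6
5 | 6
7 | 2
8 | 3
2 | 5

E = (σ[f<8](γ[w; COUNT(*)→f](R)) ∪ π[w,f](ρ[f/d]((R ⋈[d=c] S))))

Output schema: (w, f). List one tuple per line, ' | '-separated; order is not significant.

Per-node cardinality:
  R → 6
  γ[w; COUNT(*)→f](R) → 5
  σ[f<8](γ[w; COUNT(*)→f](R)) → 5
  R → 6
  S → 5
  (R ⋈[d=c] S) → 3
  ρ[f/d]((R ⋈[d=c] S)) → 3
  π[w,f](ρ[f/d]((R ⋈[d=c] S))) → 3
  (σ[f<8](γ[w; COUNT(*)→f](R)) ∪ π[w,f](ρ[f/d]((R ⋈[d=c] S)))) → 8

== RESULT ==
w | f
p | 1
q | 1
r | 2
r | 2
r | 7
s | 1
s | 2
t | 1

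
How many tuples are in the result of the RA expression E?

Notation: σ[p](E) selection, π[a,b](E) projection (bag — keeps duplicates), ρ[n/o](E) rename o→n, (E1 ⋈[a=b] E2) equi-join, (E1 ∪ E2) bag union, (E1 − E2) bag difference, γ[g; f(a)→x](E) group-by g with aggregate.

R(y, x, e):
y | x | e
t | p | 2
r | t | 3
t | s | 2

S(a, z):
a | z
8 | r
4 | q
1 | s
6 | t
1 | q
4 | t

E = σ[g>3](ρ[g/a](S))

Stepwise |·|:
  S → 6
  ρ[g/a](S) → 6
  σ[g>3](ρ[g/a](S)) → 4

|E| = 4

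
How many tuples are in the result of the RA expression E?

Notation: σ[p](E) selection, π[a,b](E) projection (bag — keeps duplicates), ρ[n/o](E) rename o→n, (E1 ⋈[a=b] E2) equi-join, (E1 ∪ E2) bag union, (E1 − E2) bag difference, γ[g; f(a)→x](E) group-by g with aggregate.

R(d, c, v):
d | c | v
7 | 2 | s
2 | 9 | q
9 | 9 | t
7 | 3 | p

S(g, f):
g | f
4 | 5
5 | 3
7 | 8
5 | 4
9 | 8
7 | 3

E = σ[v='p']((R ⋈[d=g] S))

Stepwise |·|:
  R → 4
  S → 6
  (R ⋈[d=g] S) → 5
  σ[v='p']((R ⋈[d=g] S)) → 2

|E| = 2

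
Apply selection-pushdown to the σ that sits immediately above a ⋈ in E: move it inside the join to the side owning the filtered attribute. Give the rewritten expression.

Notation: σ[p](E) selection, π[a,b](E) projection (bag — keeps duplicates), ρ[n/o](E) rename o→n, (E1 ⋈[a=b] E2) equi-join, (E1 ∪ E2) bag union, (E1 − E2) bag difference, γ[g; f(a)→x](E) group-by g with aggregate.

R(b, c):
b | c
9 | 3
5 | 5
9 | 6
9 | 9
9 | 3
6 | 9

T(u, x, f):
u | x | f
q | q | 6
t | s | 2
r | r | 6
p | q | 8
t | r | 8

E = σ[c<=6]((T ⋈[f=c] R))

σ filters on c, owned by the right side.
E' = (T ⋈[f=c] σ[c<=6](R))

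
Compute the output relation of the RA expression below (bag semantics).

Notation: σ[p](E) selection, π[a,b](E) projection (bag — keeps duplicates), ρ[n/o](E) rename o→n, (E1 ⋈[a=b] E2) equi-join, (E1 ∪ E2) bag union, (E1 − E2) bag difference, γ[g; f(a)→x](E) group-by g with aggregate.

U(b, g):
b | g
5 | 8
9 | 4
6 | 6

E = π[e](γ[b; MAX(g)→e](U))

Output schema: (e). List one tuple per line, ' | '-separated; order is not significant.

Subexpression sizes:
  U → 3
  γ[b; MAX(g)→e](U) → 3
  π[e](γ[b; MAX(g)→e](U)) → 3

== RESULT ==
e
4
6
8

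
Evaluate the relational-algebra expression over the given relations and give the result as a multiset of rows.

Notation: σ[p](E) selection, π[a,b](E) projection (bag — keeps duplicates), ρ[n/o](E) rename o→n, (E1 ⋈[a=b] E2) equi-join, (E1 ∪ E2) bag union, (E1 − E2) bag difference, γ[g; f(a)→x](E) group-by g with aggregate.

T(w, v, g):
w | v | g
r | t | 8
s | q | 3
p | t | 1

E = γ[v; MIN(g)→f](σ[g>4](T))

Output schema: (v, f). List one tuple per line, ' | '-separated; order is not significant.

Subexpression sizes:
  T → 3
  σ[g>4](T) → 1
  γ[v; MIN(g)→f](σ[g>4](T)) → 1

== RESULT ==
v | f
t | 8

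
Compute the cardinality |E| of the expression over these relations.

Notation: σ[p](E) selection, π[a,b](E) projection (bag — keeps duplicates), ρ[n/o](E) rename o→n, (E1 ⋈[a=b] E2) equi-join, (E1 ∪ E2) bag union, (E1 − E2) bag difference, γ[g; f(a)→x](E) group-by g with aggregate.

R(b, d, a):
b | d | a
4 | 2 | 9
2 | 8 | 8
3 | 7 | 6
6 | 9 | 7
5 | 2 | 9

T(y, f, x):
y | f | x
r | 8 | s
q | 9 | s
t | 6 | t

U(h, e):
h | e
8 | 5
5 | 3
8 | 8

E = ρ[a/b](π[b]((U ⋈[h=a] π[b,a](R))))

Row counts bottom-up:
  U → 3
  R → 5
  π[b,a](R) → 5
  (U ⋈[h=a] π[b,a](R)) → 2
  π[b]((U ⋈[h=a] π[b,a](R))) → 2
  ρ[a/b](π[b]((U ⋈[h=a] π[b,a](R)))) → 2

|E| = 2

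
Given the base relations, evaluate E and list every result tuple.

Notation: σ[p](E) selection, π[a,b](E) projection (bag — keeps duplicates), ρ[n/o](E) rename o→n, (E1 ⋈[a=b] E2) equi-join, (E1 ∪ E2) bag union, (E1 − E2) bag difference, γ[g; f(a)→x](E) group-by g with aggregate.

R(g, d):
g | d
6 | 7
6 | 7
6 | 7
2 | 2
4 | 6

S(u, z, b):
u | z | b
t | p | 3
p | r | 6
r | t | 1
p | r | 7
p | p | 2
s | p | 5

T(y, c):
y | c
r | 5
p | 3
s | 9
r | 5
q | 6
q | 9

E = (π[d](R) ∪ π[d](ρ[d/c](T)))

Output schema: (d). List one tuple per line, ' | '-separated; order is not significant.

Per-node cardinality:
  R → 5
  π[d](R) → 5
  T → 6
  ρ[d/c](T) → 6
  π[d](ρ[d/c](T)) → 6
  (π[d](R) ∪ π[d](ρ[d/c](T))) → 11

== RESULT ==
d
2
3
5
5
6
6
7
7
7
9
9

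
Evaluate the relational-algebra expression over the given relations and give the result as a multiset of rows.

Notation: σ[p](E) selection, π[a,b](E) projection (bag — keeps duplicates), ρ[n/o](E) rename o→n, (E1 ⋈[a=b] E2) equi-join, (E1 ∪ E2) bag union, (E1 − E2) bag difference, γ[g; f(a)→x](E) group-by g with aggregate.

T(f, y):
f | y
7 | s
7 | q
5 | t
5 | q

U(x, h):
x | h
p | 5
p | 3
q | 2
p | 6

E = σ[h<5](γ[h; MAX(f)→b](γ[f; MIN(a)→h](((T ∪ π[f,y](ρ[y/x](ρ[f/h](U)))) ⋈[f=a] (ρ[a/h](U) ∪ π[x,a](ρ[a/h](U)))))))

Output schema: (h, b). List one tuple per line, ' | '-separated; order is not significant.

Subexpression sizes:
  T → 4
  U → 4
  ρ[f/h](U) → 4
  ρ[y/x](ρ[f/h](U)) → 4
  π[f,y](ρ[y/x](ρ[f/h](U))) → 4
  (T ∪ π[f,y](ρ[y/x](ρ[f/h](U)))) → 8
  U → 4
  ρ[a/h](U) → 4
  U → 4
  ρ[a/h](U) → 4
  π[x,a](ρ[a/h](U)) → 4
  (ρ[a/h](U) ∪ π[x,a](ρ[a/h](U))) → 8
  ((T ∪ π[f,y](ρ[y/x](ρ[f/h](U)))) ⋈[f=a] (ρ[a/h](U) ∪ π[x,a](ρ[a/h](U)))) → 12
  γ[f; MIN(a)→h](((T ∪ π[f,y](ρ[y/x](ρ[f/h](U)))) ⋈[f=a] (ρ[a/h](U) ∪ π[x,a](ρ[a/h](U))))) → 4
  γ[h; MAX(f)→b](γ[f; MIN(a)→h](((T ∪ π[f,y](ρ[y/x](ρ[f/h](U)))) ⋈[f=a] (ρ[a/h](U) ∪ π[x,a](ρ[a/h](U)))))) → 4
  σ[h<5](γ[h; MAX(f)→b](γ[f; MIN(a)→h](((T ∪ π[f,y](ρ[y/x](ρ[f/h](U)))) ⋈[f=a] (ρ[a/h](U) ∪ π[x,a](ρ[a/h](U))))))) → 2

== RESULT ==
h | b
2 | 2
3 | 3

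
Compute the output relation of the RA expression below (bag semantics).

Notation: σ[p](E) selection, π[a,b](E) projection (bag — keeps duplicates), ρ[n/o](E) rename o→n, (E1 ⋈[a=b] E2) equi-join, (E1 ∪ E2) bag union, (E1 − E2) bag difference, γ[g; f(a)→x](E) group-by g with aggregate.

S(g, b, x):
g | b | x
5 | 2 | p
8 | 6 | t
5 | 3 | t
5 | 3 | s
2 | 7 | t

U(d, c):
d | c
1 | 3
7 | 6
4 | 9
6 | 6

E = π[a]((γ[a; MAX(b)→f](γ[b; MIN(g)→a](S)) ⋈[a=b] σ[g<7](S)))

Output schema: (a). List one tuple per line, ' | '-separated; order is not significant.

Per-node cardinality:
  S → 5
  γ[b; MIN(g)→a](S) → 4
  γ[a; MAX(b)→f](γ[b; MIN(g)→a](S)) → 3
  S → 5
  σ[g<7](S) → 4
  (γ[a; MAX(b)→f](γ[b; MIN(g)→a](S)) ⋈[a=b] σ[g<7](S)) → 1
  π[a]((γ[a; MAX(b)→f](γ[b; MIN(g)→a](S)) ⋈[a=b] σ[g<7](S))) → 1

== RESULT ==
a
2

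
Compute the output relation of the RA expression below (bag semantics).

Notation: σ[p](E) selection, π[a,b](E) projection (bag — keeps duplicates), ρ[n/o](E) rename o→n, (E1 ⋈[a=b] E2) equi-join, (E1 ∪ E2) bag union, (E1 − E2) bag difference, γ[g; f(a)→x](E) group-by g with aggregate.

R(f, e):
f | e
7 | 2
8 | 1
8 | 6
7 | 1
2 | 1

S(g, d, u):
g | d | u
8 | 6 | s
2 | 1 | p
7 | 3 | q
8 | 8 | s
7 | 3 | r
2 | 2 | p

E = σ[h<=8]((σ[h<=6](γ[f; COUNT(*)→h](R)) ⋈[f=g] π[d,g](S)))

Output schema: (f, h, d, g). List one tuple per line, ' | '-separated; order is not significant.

Row counts bottom-up:
  R → 5
  γ[f; COUNT(*)→h](R) → 3
  σ[h<=6](γ[f; COUNT(*)→h](R)) → 3
  S → 6
  π[d,g](S) → 6
  (σ[h<=6](γ[f; COUNT(*)→h](R)) ⋈[f=g] π[d,g](S)) → 6
  σ[h<=8]((σ[h<=6](γ[f; COUNT(*)→h](R)) ⋈[f=g] π[d,g](S))) → 6

== RESULT ==
f | h | d | g
2 | 1 | 1 | 2
2 | 1 | 2 | 2
7 | 2 | 3 | 7
7 | 2 | 3 | 7
8 | 2 | 6 | 8
8 | 2 | 8 | 8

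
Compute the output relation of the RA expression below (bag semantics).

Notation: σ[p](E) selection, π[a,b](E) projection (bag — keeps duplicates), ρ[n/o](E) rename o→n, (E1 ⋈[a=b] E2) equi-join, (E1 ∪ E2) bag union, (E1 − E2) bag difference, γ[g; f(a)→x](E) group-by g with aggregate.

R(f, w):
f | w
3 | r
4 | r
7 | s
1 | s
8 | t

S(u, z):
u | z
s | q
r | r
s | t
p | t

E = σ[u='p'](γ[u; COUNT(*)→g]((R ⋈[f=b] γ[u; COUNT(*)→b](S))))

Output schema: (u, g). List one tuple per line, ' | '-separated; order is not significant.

Subexpression sizes:
  R → 5
  S → 4
  γ[u; COUNT(*)→b](S) → 3
  (R ⋈[f=b] γ[u; COUNT(*)→b](S)) → 2
  γ[u; COUNT(*)→g]((R ⋈[f=b] γ[u; COUNT(*)→b](S))) → 2
  σ[u='p'](γ[u; COUNT(*)→g]((R ⋈[f=b] γ[u; COUNT(*)→b](S)))) → 1

== RESULT ==
u | g
p | 1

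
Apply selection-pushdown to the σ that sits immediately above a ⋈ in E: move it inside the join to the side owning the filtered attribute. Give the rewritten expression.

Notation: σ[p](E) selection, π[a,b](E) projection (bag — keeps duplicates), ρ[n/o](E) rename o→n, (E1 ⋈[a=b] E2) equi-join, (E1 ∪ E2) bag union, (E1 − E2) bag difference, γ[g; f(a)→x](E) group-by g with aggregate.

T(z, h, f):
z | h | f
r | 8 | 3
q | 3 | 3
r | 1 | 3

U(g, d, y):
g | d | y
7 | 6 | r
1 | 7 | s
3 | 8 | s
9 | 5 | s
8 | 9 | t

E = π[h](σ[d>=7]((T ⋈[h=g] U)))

σ filters on d, owned by the right side.
E' = π[h]((T ⋈[h=g] σ[d>=7](U)))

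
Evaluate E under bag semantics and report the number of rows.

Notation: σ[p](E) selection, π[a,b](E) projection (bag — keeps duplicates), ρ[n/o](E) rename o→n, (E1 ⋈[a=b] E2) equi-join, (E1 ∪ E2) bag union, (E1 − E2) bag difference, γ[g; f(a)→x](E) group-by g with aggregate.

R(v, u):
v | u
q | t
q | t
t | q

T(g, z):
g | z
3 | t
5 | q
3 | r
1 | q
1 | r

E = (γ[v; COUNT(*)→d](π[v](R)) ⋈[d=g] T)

Per-node cardinality:
  R → 3
  π[v](R) → 3
  γ[v; COUNT(*)→d](π[v](R)) → 2
  T → 5
  (γ[v; COUNT(*)→d](π[v](R)) ⋈[d=g] T) → 2

|E| = 2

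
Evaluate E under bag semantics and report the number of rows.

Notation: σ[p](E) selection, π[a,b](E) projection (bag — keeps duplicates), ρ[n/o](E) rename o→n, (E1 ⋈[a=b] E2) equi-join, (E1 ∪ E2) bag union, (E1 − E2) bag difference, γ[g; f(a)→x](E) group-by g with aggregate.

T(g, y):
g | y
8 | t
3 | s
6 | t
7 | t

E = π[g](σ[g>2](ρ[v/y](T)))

Subexpression sizes:
  T → 4
  ρ[v/y](T) → 4
  σ[g>2](ρ[v/y](T)) → 4
  π[g](σ[g>2](ρ[v/y](T))) → 4

|E| = 4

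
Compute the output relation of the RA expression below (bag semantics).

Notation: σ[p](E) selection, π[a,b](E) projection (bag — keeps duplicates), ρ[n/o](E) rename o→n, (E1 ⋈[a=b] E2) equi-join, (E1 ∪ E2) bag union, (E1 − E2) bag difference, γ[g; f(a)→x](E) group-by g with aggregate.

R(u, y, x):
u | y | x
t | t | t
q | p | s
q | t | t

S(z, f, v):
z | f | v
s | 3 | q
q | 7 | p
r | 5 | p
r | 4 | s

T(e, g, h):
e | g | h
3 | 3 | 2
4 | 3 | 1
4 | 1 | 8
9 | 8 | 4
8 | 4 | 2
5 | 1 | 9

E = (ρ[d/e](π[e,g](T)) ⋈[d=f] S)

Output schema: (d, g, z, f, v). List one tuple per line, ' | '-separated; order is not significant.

Per-node cardinality:
  T → 6
  π[e,g](T) → 6
  ρ[d/e](π[e,g](T)) → 6
  S → 4
  (ρ[d/e](π[e,g](T)) ⋈[d=f] S) → 4

== RESULT ==
d | g | z | f | v
3 | 3 | s | 3 | q
4 | 1 | r | 4 | s
4 | 3 | r | 4 | s
5 | 1 | r | 5 | p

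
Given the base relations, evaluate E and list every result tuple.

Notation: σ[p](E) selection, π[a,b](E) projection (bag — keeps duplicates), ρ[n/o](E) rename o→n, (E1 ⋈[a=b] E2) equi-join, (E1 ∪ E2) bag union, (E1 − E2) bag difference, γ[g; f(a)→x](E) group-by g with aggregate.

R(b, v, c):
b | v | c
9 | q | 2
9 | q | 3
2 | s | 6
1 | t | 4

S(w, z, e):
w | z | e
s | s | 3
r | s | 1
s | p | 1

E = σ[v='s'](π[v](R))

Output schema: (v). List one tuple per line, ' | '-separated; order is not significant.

Row counts bottom-up:
  R → 4
  π[v](R) → 4
  σ[v='s'](π[v](R)) → 1

== RESULT ==
v
s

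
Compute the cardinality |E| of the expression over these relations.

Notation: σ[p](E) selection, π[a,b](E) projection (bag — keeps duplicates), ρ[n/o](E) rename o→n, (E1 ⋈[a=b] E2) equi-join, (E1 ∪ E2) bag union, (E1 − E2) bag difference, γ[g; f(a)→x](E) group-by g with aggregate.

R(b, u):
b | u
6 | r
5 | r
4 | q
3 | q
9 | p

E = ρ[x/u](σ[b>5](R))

Row counts bottom-up:
  R → 5
  σ[b>5](R) → 2
  ρ[x/u](σ[b>5](R)) → 2

|E| = 2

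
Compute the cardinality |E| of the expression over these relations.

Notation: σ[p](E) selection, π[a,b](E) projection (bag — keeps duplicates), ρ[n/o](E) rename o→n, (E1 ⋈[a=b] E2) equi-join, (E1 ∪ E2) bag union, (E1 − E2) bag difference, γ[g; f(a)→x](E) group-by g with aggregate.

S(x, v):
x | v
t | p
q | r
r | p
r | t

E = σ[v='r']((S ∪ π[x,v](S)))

Per-node cardinality:
  S → 4
  S → 4
  π[x,v](S) → 4
  (S ∪ π[x,v](S)) → 8
  σ[v='r']((S ∪ π[x,v](S))) → 2

|E| = 2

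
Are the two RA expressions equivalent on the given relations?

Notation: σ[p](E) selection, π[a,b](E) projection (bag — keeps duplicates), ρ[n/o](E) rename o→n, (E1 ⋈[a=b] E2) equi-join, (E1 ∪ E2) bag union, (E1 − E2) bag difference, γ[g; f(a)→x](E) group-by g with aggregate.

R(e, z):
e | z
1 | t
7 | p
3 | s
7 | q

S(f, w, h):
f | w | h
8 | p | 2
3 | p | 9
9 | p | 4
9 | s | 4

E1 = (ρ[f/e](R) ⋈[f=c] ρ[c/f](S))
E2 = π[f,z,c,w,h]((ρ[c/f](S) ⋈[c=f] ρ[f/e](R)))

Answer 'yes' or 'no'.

E1 per-node cardinality:
  R → 4
  ρ[f/e](R) → 4
  S → 4
  ρ[c/f](S) → 4
  (ρ[f/e](R) ⋈[f=c] ρ[c/f](S)) → 1
E2 per-node cardinality:
  S → 4
  ρ[c/f](S) → 4
  R → 4
  ρ[f/e](R) → 4
  (ρ[c/f](S) ⋈[c=f] ρ[f/e](R)) → 1
  π[f,z,c,w,h]((ρ[c/f](S) ⋈[c=f] ρ[f/e](R))) → 1

E1 and E2 produce the same multiset:
f | z | c | w | h
3 | s | 3 | p | 9

yes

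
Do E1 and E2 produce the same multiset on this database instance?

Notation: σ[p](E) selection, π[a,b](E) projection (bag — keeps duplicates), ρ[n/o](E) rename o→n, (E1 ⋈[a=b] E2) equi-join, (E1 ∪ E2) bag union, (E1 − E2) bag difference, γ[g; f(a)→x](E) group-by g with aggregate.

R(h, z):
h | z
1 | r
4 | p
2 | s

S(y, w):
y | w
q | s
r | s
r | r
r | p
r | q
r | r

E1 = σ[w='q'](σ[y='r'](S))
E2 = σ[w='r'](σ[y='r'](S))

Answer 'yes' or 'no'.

E1 subexpression sizes:
  S → 6
  σ[y='r'](S) → 5
  σ[w='q'](σ[y='r'](S)) → 1
E2 subexpression sizes:
  S → 6
  σ[y='r'](S) → 5
  σ[w='r'](σ[y='r'](S)) → 2

E1 result:
y | w
r | q
E2 result:
y | w
r | r
r | r
Witness: ('r', 'q') appears 1× in E1 but 0× in E2.

no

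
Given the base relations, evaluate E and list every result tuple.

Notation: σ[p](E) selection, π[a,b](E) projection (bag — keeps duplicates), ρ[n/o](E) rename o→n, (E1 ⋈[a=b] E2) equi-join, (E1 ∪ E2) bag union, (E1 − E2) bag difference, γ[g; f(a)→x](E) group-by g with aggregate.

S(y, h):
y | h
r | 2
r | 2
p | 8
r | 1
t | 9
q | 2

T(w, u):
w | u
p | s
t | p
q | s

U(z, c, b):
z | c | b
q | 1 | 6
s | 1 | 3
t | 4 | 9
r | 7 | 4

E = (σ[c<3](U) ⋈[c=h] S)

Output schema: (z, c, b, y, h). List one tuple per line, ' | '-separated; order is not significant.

Subexpression sizes:
  U → 4
  σ[c<3](U) → 2
  S → 6
  (σ[c<3](U) ⋈[c=h] S) → 2

== RESULT ==
z | c | b | y | h
q | 1 | 6 | r | 1
s | 1 | 3 | r | 1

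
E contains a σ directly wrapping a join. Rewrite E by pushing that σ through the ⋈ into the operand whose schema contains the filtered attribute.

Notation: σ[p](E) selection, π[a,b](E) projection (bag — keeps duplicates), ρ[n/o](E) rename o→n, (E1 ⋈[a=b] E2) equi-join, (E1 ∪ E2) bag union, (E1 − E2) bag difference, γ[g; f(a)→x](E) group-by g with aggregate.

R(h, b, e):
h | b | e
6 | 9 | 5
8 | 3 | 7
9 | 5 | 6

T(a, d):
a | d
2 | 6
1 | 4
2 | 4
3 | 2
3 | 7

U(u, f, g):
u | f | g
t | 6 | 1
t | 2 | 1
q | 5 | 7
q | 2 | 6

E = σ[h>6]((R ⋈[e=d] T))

σ filters on h, owned by the left side.
E' = (σ[h>6](R) ⋈[e=d] T)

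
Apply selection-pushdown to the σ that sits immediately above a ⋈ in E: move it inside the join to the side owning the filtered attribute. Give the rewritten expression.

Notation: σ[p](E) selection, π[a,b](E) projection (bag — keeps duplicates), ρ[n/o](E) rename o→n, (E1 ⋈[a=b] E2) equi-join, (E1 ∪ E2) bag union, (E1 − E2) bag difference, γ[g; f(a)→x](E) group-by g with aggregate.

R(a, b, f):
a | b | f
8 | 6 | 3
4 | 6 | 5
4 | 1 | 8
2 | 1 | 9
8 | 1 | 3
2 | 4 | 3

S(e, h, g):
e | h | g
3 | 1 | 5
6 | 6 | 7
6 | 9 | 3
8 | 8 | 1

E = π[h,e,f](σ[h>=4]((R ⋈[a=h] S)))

σ filters on h, owned by the right side.
E' = π[h,e,f]((R ⋈[a=h] σ[h>=4](S)))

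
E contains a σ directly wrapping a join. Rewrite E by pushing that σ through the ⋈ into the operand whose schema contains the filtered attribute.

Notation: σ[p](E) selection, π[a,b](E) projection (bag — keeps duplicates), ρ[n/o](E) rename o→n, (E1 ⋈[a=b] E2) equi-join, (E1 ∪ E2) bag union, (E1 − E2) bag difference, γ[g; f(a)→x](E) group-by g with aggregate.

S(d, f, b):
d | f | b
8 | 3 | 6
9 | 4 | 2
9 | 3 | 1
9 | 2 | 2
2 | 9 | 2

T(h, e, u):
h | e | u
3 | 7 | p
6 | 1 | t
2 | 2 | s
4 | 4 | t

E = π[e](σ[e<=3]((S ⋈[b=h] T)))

σ filters on e, owned by the right side.
E' = π[e]((S ⋈[b=h] σ[e<=3](T)))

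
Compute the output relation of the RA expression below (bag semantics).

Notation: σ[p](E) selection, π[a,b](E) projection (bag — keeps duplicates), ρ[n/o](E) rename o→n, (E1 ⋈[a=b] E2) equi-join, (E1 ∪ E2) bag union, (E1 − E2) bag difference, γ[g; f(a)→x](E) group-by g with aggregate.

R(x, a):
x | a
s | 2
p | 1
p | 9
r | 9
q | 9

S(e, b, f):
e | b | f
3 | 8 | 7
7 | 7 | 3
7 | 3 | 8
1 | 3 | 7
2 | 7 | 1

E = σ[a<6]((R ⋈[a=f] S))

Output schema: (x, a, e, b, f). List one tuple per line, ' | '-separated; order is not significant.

Stepwise |·|:
  R → 5
  S → 5
  (R ⋈[a=f] S) → 1
  σ[a<6]((R ⋈[a=f] S)) → 1

== RESULT ==
x | a | e | b | f
p | 1 | 2 | 7 | 1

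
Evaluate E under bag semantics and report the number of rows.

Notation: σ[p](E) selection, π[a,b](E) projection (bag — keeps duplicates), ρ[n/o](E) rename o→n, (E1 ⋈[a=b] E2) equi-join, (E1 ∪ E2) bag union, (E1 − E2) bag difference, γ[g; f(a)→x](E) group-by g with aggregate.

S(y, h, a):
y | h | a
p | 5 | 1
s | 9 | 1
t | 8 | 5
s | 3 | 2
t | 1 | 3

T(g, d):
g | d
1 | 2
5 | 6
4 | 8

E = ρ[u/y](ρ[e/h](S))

Row counts bottom-up:
  S → 5
  ρ[e/h](S) → 5
  ρ[u/y](ρ[e/h](S)) → 5

|E| = 5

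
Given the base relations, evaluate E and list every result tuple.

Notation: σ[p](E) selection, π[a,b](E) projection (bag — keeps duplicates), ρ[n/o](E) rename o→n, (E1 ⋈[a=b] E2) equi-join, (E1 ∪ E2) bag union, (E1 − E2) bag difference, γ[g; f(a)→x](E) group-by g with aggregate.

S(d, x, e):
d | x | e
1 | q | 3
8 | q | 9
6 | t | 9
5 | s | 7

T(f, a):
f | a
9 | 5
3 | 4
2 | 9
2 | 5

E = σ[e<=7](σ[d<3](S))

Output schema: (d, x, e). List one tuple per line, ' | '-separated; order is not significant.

Subexpression sizes:
  S → 4
  σ[d<3](S) → 1
  σ[e<=7](σ[d<3](S)) → 1

== RESULT ==
d | x | e
1 | q | 3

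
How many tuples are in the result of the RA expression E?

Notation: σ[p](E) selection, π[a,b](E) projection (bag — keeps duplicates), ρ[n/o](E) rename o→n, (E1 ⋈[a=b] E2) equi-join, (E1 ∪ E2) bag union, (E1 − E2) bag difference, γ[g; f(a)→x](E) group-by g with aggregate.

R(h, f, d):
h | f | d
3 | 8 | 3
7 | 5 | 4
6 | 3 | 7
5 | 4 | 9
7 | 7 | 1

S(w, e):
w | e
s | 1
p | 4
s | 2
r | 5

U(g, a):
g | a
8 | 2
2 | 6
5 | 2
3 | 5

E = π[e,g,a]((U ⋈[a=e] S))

Per-node cardinality:
  U → 4
  S → 4
  (U ⋈[a=e] S) → 3
  π[e,g,a]((U ⋈[a=e] S)) → 3

|E| = 3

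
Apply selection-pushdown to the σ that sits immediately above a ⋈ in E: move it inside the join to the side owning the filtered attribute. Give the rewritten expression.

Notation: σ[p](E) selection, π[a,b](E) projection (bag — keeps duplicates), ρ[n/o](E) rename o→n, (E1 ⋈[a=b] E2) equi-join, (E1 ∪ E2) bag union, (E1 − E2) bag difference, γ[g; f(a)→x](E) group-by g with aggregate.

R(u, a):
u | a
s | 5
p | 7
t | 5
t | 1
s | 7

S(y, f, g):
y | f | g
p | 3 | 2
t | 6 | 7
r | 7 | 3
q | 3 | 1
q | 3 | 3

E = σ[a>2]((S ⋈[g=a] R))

σ filters on a, owned by the right side.
E' = (S ⋈[g=a] σ[a>2](R))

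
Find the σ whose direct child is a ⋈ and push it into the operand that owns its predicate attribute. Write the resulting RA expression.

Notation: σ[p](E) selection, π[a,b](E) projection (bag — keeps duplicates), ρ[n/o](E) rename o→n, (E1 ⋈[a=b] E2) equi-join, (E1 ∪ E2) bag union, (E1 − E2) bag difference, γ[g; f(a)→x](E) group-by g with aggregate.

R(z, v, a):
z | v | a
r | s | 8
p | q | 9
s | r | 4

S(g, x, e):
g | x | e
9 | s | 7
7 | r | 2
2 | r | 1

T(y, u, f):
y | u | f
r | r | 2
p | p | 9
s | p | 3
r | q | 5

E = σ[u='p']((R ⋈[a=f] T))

σ filters on u, owned by the right side.
E' = (R ⋈[a=f] σ[u='p'](T))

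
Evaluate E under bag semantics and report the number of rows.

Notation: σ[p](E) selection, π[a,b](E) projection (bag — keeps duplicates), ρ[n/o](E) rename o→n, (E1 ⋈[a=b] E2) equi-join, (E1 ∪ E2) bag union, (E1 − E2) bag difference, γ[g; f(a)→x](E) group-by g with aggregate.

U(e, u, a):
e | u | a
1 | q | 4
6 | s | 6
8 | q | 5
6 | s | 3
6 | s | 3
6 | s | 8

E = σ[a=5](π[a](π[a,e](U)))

Stepwise |·|:
  U → 6
  π[a,e](U) → 6
  π[a](π[a,e](U)) → 6
  σ[a=5](π[a](π[a,e](U))) → 1

|E| = 1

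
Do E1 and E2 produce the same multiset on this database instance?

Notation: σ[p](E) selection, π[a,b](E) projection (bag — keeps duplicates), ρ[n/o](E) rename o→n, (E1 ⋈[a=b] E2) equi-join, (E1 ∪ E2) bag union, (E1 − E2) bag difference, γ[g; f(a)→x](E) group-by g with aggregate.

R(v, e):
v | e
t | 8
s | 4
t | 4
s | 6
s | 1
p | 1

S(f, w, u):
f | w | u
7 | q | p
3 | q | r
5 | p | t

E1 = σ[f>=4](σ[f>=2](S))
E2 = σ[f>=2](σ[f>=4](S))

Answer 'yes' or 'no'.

E1 subexpression sizes:
  S → 3
  σ[f>=2](S) → 3
  σ[f>=4](σ[f>=2](S)) → 2
E2 subexpression sizes:
  S → 3
  σ[f>=4](S) → 2
  σ[f>=2](σ[f>=4](S)) → 2

E1 and E2 produce the same multiset:
f | w | u
5 | p | t
7 | q | p

yes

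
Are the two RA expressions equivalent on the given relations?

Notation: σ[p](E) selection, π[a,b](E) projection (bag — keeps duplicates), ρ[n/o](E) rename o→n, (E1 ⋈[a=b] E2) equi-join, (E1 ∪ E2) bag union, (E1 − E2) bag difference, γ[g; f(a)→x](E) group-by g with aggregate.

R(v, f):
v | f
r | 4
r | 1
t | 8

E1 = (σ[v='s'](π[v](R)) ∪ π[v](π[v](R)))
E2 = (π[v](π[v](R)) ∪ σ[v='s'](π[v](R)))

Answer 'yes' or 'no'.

E1 subexpression sizes:
  R → 3
  π[v](R) → 3
  σ[v='s'](π[v](R)) → 0
  R → 3
  π[v](R) → 3
  π[v](π[v](R)) → 3
  (σ[v='s'](π[v](R)) ∪ π[v](π[v](R))) → 3
E2 subexpression sizes:
  R → 3
  π[v](R) → 3
  π[v](π[v](R)) → 3
  R → 3
  π[v](R) → 3
  σ[v='s'](π[v](R)) → 0
  (π[v](π[v](R)) ∪ σ[v='s'](π[v](R))) → 3

E1 and E2 produce the same multiset:
v
r
r
t

yes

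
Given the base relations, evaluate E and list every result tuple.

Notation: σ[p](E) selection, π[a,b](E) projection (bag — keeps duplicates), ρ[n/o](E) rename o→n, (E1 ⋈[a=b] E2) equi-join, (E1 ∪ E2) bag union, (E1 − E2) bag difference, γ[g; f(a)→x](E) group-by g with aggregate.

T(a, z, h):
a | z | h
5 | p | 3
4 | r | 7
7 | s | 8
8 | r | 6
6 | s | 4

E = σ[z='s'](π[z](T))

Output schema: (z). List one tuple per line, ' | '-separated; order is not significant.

Subexpression sizes:
  T → 5
  π[z](T) → 5
  σ[z='s'](π[z](T)) → 2

== RESULT ==
z
s
s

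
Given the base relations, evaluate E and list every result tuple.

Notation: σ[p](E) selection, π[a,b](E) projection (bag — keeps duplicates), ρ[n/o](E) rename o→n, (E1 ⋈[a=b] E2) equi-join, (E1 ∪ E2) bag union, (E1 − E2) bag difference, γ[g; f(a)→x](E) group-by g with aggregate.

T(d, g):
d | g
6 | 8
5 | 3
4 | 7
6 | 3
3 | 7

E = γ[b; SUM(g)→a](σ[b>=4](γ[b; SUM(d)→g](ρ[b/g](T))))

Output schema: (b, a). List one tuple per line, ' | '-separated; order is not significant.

Subexpression sizes:
  T → 5
  ρ[b/g](T) → 5
  γ[b; SUM(d)→g](ρ[b/g](T)) → 3
  σ[b>=4](γ[b; SUM(d)→g](ρ[b/g](T))) → 2
  γ[b; SUM(g)→a](σ[b>=4](γ[b; SUM(d)→g](ρ[b/g](T)))) → 2

== RESULT ==
b | a
7 | 7
8 | 6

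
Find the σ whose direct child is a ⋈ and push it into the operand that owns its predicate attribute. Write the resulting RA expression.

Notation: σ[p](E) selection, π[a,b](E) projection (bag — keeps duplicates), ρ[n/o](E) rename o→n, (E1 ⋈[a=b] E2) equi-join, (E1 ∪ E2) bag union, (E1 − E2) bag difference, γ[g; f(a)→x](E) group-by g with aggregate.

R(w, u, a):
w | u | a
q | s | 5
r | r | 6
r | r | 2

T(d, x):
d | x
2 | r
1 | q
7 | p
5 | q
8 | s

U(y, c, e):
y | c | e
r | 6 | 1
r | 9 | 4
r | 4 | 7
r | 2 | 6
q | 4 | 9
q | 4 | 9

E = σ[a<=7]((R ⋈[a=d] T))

σ filters on a, owned by the left side.
E' = (σ[a<=7](R) ⋈[a=d] T)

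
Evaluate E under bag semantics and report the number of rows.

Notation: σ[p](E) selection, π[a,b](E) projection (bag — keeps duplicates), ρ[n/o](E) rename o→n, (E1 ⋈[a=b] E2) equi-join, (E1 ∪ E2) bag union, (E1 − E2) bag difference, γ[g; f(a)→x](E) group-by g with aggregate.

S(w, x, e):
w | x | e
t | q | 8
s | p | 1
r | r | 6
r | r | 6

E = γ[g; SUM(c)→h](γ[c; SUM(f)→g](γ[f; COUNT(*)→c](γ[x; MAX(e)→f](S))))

Subexpression sizes:
  S → 4
  γ[x; MAX(e)→f](S) → 3
  γ[f; COUNT(*)→c](γ[x; MAX(e)→f](S)) → 3
  γ[c; SUM(f)→g](γ[f; COUNT(*)→c](γ[x; MAX(e)→f](S))) → 1
  γ[g; SUM(c)→h](γ[c; SUM(f)→g](γ[f; COUNT(*)→c](γ[x; MAX(e)→f](S)))) → 1

|E| = 1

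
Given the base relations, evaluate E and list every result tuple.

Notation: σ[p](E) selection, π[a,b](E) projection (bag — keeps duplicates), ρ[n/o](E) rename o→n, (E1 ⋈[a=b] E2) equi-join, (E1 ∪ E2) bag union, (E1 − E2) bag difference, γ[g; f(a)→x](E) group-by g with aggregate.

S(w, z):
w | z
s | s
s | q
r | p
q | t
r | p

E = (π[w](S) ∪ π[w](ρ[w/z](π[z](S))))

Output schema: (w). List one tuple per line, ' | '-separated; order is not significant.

Per-node cardinality:
  S → 5
  π[w](S) → 5
  S → 5
  π[z](S) → 5
  ρ[w/z](π[z](S)) → 5
  π[w](ρ[w/z](π[z](S))) → 5
  (π[w](S) ∪ π[w](ρ[w/z](π[z](S)))) → 10

== RESULT ==
w
p
p
q
q
r
r
s
s
s
t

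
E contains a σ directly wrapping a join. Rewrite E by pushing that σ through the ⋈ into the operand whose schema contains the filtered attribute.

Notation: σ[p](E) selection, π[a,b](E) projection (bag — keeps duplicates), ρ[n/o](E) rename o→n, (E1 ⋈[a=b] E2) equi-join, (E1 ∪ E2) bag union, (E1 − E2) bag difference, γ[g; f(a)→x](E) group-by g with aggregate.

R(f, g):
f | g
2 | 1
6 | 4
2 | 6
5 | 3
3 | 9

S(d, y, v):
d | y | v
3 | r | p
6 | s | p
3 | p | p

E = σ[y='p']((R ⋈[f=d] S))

σ filters on y, owned by the right side.
E' = (R ⋈[f=d] σ[y='p'](S))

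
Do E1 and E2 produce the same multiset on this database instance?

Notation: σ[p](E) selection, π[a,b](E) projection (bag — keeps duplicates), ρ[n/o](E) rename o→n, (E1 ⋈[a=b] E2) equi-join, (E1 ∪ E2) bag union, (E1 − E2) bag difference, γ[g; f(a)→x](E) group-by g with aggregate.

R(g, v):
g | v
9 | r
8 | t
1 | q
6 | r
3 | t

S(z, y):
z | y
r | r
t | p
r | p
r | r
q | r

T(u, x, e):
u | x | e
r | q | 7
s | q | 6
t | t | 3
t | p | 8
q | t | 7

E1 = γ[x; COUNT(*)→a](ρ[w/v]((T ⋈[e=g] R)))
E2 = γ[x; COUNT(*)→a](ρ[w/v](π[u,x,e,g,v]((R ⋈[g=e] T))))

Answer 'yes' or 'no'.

E1 per-node cardinality:
  T → 5
  R → 5
  (T ⋈[e=g] R) → 3
  ρ[w/v]((T ⋈[e=g] R)) → 3
  γ[x; COUNT(*)→a](ρ[w/v]((T ⋈[e=g] R))) → 3
E2 per-node cardinality:
  R → 5
  T → 5
  (R ⋈[g=e] T) → 3
  π[u,x,e,g,v]((R ⋈[g=e] T)) → 3
  ρ[w/v](π[u,x,e,g,v]((R ⋈[g=e] T))) → 3
  γ[x; COUNT(*)→a](ρ[w/v](π[u,x,e,g,v]((R ⋈[g=e] T)))) → 3

E1 and E2 produce the same multiset:
x | a
p | 1
q | 1
t | 1

yes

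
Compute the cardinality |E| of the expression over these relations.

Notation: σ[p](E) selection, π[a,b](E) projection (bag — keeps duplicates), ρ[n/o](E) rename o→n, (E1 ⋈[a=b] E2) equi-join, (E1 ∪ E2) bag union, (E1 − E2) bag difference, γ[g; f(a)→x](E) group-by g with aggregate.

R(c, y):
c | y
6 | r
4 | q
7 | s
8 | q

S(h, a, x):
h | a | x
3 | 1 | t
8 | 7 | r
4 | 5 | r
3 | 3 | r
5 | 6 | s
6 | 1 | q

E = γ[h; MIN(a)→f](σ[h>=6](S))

Stepwise |·|:
  S → 6
  σ[h>=6](S) → 2
  γ[h; MIN(a)→f](σ[h>=6](S)) → 2

|E| = 2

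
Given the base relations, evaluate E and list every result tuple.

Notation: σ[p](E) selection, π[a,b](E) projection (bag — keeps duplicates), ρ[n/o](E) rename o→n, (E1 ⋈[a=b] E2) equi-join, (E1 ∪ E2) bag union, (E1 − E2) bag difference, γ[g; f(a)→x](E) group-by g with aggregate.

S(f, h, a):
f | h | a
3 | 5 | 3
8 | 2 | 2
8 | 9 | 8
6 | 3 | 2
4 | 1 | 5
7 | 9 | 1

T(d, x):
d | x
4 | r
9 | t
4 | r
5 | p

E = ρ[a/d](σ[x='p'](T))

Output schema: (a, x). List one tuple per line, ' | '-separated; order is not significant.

Per-node cardinality:
  T → 4
  σ[x='p'](T) → 1
  ρ[a/d](σ[x='p'](T)) → 1

== RESULT ==
a | x
5 | p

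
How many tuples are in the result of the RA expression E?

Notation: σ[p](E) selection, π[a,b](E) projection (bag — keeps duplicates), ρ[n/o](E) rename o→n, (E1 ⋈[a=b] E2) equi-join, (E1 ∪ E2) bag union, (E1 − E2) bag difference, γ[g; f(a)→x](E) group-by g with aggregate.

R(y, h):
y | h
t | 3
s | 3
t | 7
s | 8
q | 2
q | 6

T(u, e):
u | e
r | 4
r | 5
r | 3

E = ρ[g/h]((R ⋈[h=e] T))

Per-node cardinality:
  R → 6
  T → 3
  (R ⋈[h=e] T) → 2
  ρ[g/h]((R ⋈[h=e] T)) → 2

|E| = 2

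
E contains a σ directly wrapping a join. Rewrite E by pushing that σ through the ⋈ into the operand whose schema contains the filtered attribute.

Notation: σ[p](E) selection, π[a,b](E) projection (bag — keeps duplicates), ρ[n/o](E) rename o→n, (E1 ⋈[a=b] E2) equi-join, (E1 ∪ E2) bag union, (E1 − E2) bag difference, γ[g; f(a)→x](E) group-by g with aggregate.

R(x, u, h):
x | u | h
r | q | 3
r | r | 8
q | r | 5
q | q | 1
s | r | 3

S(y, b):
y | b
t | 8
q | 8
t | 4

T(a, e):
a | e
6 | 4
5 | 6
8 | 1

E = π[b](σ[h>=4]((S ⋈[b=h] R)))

σ filters on h, owned by the right side.
E' = π[b]((S ⋈[b=h] σ[h>=4](R)))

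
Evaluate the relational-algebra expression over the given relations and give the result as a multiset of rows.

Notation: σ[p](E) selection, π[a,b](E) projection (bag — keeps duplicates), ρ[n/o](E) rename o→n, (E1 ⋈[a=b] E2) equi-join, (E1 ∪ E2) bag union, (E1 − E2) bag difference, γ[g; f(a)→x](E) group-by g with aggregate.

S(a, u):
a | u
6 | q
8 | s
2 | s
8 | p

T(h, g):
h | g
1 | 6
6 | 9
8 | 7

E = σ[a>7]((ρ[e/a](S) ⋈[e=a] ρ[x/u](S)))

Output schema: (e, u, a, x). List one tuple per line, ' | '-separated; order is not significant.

Per-node cardinality:
  S → 4
  ρ[e/a](S) → 4
  S → 4
  ρ[x/u](S) → 4
  (ρ[e/a](S) ⋈[e=a] ρ[x/u](S)) → 6
  σ[a>7]((ρ[e/a](S) ⋈[e=a] ρ[x/u](S))) → 4

== RESULT ==
e | u | a | x
8 | p | 8 | p
8 | p | 8 | s
8 | s | 8 | p
8 | s | 8 | s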